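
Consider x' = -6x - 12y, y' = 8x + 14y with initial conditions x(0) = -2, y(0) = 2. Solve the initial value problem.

x(t) = -2e^(6t), y(t) = 2e^(6t)

Coefficient matrix A = [[-6, -12], [8, 14]].
Characteristic polynomial det(A - λI) = λ^2 - 8λ + 12 = 0.
Eigenvalues λ = 6, 2.
For λ=6: (A-λI) row 1 is [-12, -12], so an eigenvector is (1, -1).
For λ=2: (A-λI) row 1 is [-8, -12], so an eigenvector is (3, -2).
General solution: C_1e^(6t)(1,-1) + C_2e^(2t)(3,-2).
Applying x(0)=-2, y(0)=2 gives C_1=-2, C_2=0.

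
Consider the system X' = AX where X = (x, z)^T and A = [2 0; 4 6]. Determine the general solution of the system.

Coefficient matrix A = [[2, 0], [4, 6]].
Characteristic polynomial det(A - λI) = λ^2 - 8λ + 12 = 0.
Eigenvalues λ = 6, 2.
For λ=6: (A-λI) row 1 is [-4, 0], so an eigenvector is (0, -1).
For λ=2: (A-λI) row 2 is [4, 4], so an eigenvector is (-1, 1).
General solution: K_1e^(6t)(0,-1) + K_2e^(2t)(-1,1).

x(t) = -K_2e^(2t), z(t) = -K_1e^(6t) + K_2e^(2t)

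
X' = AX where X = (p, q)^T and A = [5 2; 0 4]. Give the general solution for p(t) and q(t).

Coefficient matrix A = [[5, 2], [0, 4]].
Characteristic polynomial det(A - λI) = λ^2 - 9λ + 20 = 0.
Eigenvalues λ = 5, 4.
For λ=5: (A-λI) row 1 is [0, 2], so an eigenvector is (1, 0).
For λ=4: (A-λI) row 1 is [1, 2], so an eigenvector is (2, -1).
General solution: c_1e^(5t)(1,0) + c_2e^(4t)(2,-1).

p(t) = c_1e^(5t) + 2c_2e^(4t), q(t) = -c_2e^(4t)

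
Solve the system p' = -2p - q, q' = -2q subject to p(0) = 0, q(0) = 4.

p(t) = -4te^(-2t), q(t) = 4e^(-2t)

Coefficient matrix A = [[-2, -1], [0, -2]].
Characteristic polynomial det(A - λI) = λ^2 + 4λ + 4 = 0.
Single eigenvalue λ = -2 with algebraic multiplicity 2.
Eigenvector v = (1,0); generalized eigenvector w with (A-λI)w=v is (-3,-1).
General solution: e^(-2t)[c_1·v + c_2·(t·v + w)].
Applying p(0)=0, q(0)=4 gives c_1=-12, c_2=-4.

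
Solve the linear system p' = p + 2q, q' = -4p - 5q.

Coefficient matrix A = [[1, 2], [-4, -5]].
Characteristic polynomial det(A - λI) = λ^2 + 4λ + 3 = 0.
Eigenvalues λ = -1, -3.
For λ=-1: (A-λI) row 1 is [2, 2], so an eigenvector is (1, -1).
For λ=-3: (A-λI) row 1 is [4, 2], so an eigenvector is (-1, 2).
General solution: K_1e^(-t)(1,-1) + K_2e^(-3t)(-1,2).

p(t) = K_1e^(-t) - K_2e^(-3t), q(t) = -K_1e^(-t) + 2K_2e^(-3t)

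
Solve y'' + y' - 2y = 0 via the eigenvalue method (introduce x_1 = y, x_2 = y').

Let x_1 = y, x_2 = y'. Then x_1' = x_2 and x_2' = 2x_1 - x_2.
A = [[0,1],[2,-1]]; det(A-λI) = λ^2 + λ - 2.
Eigenvalues λ = -2, 1 with eigenvectors (1,-2), (1,1).

y(t) = c_1e^(-2t) + c_2e^(t)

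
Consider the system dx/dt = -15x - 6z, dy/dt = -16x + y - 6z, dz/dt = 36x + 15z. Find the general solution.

x(t) = c_1e^(3t) - c_3e^(-3t), y(t) = c_1e^(3t) + c_2e^(t) - c_3e^(-3t), z(t) = -3c_1e^(3t) + 2c_3e^(-3t)

Coefficient matrix A = [[-15, 0, -6], [-16, 1, -6], [36, 0, 15]].
det(A - λI) = 0 gives eigenvalues λ = 3, 1, -3.
For λ=3: eigenvector (1,1,-3).
For λ=1: eigenvector (0,1,0).
For λ=-3: eigenvector (-1,-1,2).
General solution: c_1e^(3t)(1,1,-3) + c_2e^(t)(0,1,0) + c_3e^(-3t)(-1,-1,2).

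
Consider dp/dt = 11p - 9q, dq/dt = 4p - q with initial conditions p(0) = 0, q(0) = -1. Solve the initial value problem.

p(t) = 9te^(5t), q(t) = 6te^(5t) - e^(5t)

Coefficient matrix A = [[11, -9], [4, -1]].
Characteristic polynomial det(A - λI) = λ^2 - 10λ + 25 = 0.
Single eigenvalue λ = 5 with algebraic multiplicity 2.
Eigenvector v = (-3,-2); generalized eigenvector w with (A-λI)w=v is (1,1).
General solution: e^(5t)[C_1·v + C_2·(t·v + w)].
Applying p(0)=0, q(0)=-1 gives C_1=-1, C_2=-3.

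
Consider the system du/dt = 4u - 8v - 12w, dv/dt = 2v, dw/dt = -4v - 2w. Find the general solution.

u(t) = C_1e^(4t) - 2C_2e^(2t) + 2C_3e^(-2t), v(t) = C_2e^(2t), w(t) = -C_2e^(2t) + C_3e^(-2t)

Coefficient matrix A = [[4, -8, -12], [0, 2, 0], [0, -4, -2]].
det(A - λI) = 0 gives eigenvalues λ = 4, 2, -2.
For λ=4: eigenvector (1,0,0).
For λ=2: eigenvector (-2,1,-1).
For λ=-2: eigenvector (2,0,1).
General solution: C_1e^(4t)(1,0,0) + C_2e^(2t)(-2,1,-1) + C_3e^(-2t)(2,0,1).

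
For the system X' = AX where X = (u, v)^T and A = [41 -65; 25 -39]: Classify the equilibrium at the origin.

A = [[41,-65],[25,-39]]; det(A-λI) = λ^2 - 2λ + 26.
λ = 1 ± 5i: positive real part.

unstable spiral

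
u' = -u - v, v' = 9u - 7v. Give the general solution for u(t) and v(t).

u(t) = C_1e^(-4t) + C_2te^(-4t), v(t) = 3C_1e^(-4t) + 3C_2te^(-4t) - C_2e^(-4t)

Coefficient matrix A = [[-1, -1], [9, -7]].
Characteristic polynomial det(A - λI) = λ^2 + 8λ + 16 = 0.
Single eigenvalue λ = -4 with algebraic multiplicity 2.
Eigenvector v = (1,3); generalized eigenvector w with (A-λI)w=v is (0,-1).
General solution: e^(-4t)[C_1·v + C_2·(t·v + w)].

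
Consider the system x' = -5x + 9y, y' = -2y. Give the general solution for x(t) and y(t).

x(t) = 3C_1e^(-2t) + C_2e^(-5t), y(t) = C_1e^(-2t)

Coefficient matrix A = [[-5, 9], [0, -2]].
Characteristic polynomial det(A - λI) = λ^2 + 7λ + 10 = 0.
Eigenvalues λ = -2, -5.
For λ=-2: (A-λI) row 1 is [-3, 9], so an eigenvector is (3, 1).
For λ=-5: (A-λI) row 1 is [0, 9], so an eigenvector is (1, 0).
General solution: C_1e^(-2t)(3,1) + C_2e^(-5t)(1,0).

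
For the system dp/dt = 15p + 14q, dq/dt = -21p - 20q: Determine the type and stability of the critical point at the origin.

A = [[15,14],[-21,-20]]; det(A-λI) = λ^2 + 5λ - 6.
λ = 1, -6: opposite signs.

saddle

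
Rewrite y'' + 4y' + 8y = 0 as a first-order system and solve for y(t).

y(t) = C_1e^(-2t)cos(2t) + C_2e^(-2t)sin(2t)

Let x_1 = y, x_2 = y'. Then x_1' = x_2 and x_2' = -8x_1 - 4x_2.
A = [[0,1],[-8,-4]]; det(A-λI) = λ^2 + 4λ + 8.
Eigenvalues λ = -2 ± 2i.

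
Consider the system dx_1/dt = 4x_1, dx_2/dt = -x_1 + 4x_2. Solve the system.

x_1(t) = K_2e^(4t), x_2(t) = -K_1e^(4t) - K_2te^(4t) + K_2e^(4t)

Coefficient matrix A = [[4, 0], [-1, 4]].
Characteristic polynomial det(A - λI) = λ^2 - 8λ + 16 = 0.
Single eigenvalue λ = 4 with algebraic multiplicity 2.
Eigenvector v = (0,-1); generalized eigenvector w with (A-λI)w=v is (1,1).
General solution: e^(4t)[K_1·v + K_2·(t·v + w)].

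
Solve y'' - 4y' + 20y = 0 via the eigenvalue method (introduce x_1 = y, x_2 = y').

Let x_1 = y, x_2 = y'. Then x_1' = x_2 and x_2' = -20x_1 + 4x_2.
A = [[0,1],[-20,4]]; det(A-λI) = λ^2 - 4λ + 20.
Eigenvalues λ = 2 ± 4i.

y(t) = c_1e^(2t)cos(4t) + c_2e^(2t)sin(4t)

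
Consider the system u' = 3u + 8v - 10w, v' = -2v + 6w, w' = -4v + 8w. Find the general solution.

Coefficient matrix A = [[3, 8, -10], [0, -2, 6], [0, -4, 8]].
det(A - λI) = 0 gives eigenvalues λ = 3, 2, 4.
For λ=3: eigenvector (1,0,0).
For λ=2: eigenvector (-4,3,2).
For λ=4: eigenvector (-2,1,1).
General solution: C_1e^(3t)(1,0,0) + C_2e^(2t)(-4,3,2) + C_3e^(4t)(-2,1,1).

u(t) = C_1e^(3t) - 4C_2e^(2t) - 2C_3e^(4t), v(t) = 3C_2e^(2t) + C_3e^(4t), w(t) = 2C_2e^(2t) + C_3e^(4t)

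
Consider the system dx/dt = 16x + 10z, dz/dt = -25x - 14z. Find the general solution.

x(t) = c_1e^(t)sin(5t) - c_1e^(t)cos(5t) - c_2e^(t)sin(5t) - c_2e^(t)cos(5t), z(t) = -c_1e^(t)sin(5t) + 2c_1e^(t)cos(5t) + 2c_2e^(t)sin(5t) + c_2e^(t)cos(5t)

Coefficient matrix A = [[16, 10], [-25, -14]].
Characteristic polynomial det(A - λI) = λ^2 - 2λ + 26 = 0.
Eigenvalues λ = 1 ± 5i (complex conjugate pair).
For λ=1+5i: an eigenvector is (-1,2) - i(1,-1) = (-1 - i, 2 + i).
A real fundamental pair from Re and Im of e^((1+5i)t)v: X_1 = e^(t)(cos(5t)·(-1,2) + sin(5t)·(1,-1)), X_2 = e^(t)(sin(5t)·(-1,2) - cos(5t)·(1,-1)).
General solution: c_1X_1 + c_2X_2.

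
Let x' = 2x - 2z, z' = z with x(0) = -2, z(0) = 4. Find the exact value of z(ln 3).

A = [[2,-2],[0,1]]; eigenvalues λ = 1, 2.
Eigenvectors: (-2,-1) for λ=1, (-1,0) for λ=2.
From the initial condition, c_1 = -4, c_2 = 10.
z(ln 3) = (-4)(3^1)(-1) + (10)(3^2)(0) = 12.

12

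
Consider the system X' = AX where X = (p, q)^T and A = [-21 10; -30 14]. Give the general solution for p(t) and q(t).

p(t) = 2C_1e^(-6t) + C_2e^(-t), q(t) = 3C_1e^(-6t) + 2C_2e^(-t)

Coefficient matrix A = [[-21, 10], [-30, 14]].
Characteristic polynomial det(A - λI) = λ^2 + 7λ + 6 = 0.
Eigenvalues λ = -6, -1.
For λ=-6: (A-λI) row 1 is [-15, 10], so an eigenvector is (2, 3).
For λ=-1: (A-λI) row 1 is [-20, 10], so an eigenvector is (1, 2).
General solution: C_1e^(-6t)(2,3) + C_2e^(-t)(1,2).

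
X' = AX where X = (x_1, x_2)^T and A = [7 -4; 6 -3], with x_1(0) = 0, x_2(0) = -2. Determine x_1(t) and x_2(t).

Coefficient matrix A = [[7, -4], [6, -3]].
Characteristic polynomial det(A - λI) = λ^2 - 4λ + 3 = 0.
Eigenvalues λ = 1, 3.
For λ=1: (A-λI) row 1 is [6, -4], so an eigenvector is (2, 3).
For λ=3: (A-λI) row 1 is [4, -4], so an eigenvector is (-1, -1).
General solution: c_1e^(t)(2,3) + c_2e^(3t)(-1,-1).
Applying x_1(0)=0, x_2(0)=-2 gives c_1=-2, c_2=-4.

x_1(t) = 4e^(3t) - 4e^(t), x_2(t) = 4e^(3t) - 6e^(t)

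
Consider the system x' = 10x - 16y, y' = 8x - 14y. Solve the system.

Coefficient matrix A = [[10, -16], [8, -14]].
Characteristic polynomial det(A - λI) = λ^2 + 4λ - 12 = 0.
Eigenvalues λ = -6, 2.
For λ=-6: (A-λI) row 1 is [16, -16], so an eigenvector is (-1, -1).
For λ=2: (A-λI) row 1 is [8, -16], so an eigenvector is (2, 1).
General solution: K_1e^(-6t)(-1,-1) + K_2e^(2t)(2,1).

x(t) = -K_1e^(-6t) + 2K_2e^(2t), y(t) = -K_1e^(-6t) + K_2e^(2t)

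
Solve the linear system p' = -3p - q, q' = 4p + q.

Coefficient matrix A = [[-3, -1], [4, 1]].
Characteristic polynomial det(A - λI) = λ^2 + 2λ + 1 = 0.
Single eigenvalue λ = -1 with algebraic multiplicity 2.
Eigenvector v = (1,-2); generalized eigenvector w with (A-λI)w=v is (-1,1).
General solution: e^(-t)[C_1·v + C_2·(t·v + w)].

p(t) = C_1e^(-t) + C_2te^(-t) - C_2e^(-t), q(t) = -2C_1e^(-t) - 2C_2te^(-t) + C_2e^(-t)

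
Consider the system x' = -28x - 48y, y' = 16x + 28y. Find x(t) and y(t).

Coefficient matrix A = [[-28, -48], [16, 28]].
Characteristic polynomial det(A - λI) = λ^2 - 16 = 0.
Eigenvalues λ = -4, 4.
For λ=-4: (A-λI) row 1 is [-24, -48], so an eigenvector is (-2, 1).
For λ=4: (A-λI) row 1 is [-32, -48], so an eigenvector is (-3, 2).
General solution: c_1e^(-4t)(-2,1) + c_2e^(4t)(-3,2).

x(t) = -2c_1e^(-4t) - 3c_2e^(4t), y(t) = c_1e^(-4t) + 2c_2e^(4t)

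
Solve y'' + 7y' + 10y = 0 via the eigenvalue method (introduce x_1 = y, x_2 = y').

Let x_1 = y, x_2 = y'. Then x_1' = x_2 and x_2' = -10x_1 - 7x_2.
A = [[0,1],[-10,-7]]; det(A-λI) = λ^2 + 7λ + 10.
Eigenvalues λ = -2, -5 with eigenvectors (1,-2), (1,-5).

y(t) = c_1e^(-2t) + c_2e^(-5t)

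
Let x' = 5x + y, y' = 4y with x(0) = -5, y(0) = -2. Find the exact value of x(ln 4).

-6656

A = [[5,1],[0,4]]; eigenvalues λ = 4, 5.
Eigenvectors: (-1,1) for λ=4, (1,0) for λ=5.
From the initial condition, c_1 = -2, c_2 = -7.
x(ln 4) = (-2)(4^4)(-1) + (-7)(4^5)(1) = -6656.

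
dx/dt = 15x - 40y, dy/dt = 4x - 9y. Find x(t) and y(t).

Coefficient matrix A = [[15, -40], [4, -9]].
Characteristic polynomial det(A - λI) = λ^2 - 6λ + 25 = 0.
Eigenvalues λ = 3 ± 4i (complex conjugate pair).
For λ=3+4i: an eigenvector is (-3,-1) - i(1,0) = (-3 - i, -1).
A real fundamental pair from Re and Im of e^((3+4i)t)v: X_1 = e^(3t)(cos(4t)·(-3,-1) + sin(4t)·(1,0)), X_2 = e^(3t)(sin(4t)·(-3,-1) - cos(4t)·(1,0)).
General solution: c_1X_1 + c_2X_2.

x(t) = c_1e^(3t)sin(4t) - 3c_1e^(3t)cos(4t) - 3c_2e^(3t)sin(4t) - c_2e^(3t)cos(4t), y(t) = -c_1e^(3t)cos(4t) - c_2e^(3t)sin(4t)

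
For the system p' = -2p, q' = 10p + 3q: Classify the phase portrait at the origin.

saddle

A = [[-2,0],[10,3]]; det(A-λI) = λ^2 - λ - 6.
λ = -2, 3: opposite signs.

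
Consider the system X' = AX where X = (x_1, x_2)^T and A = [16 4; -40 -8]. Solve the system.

x_1(t) = -K_1e^(4t)cos(4t) - K_2e^(4t)sin(4t), x_2(t) = K_1e^(4t)sin(4t) + 3K_1e^(4t)cos(4t) + 3K_2e^(4t)sin(4t) - K_2e^(4t)cos(4t)

Coefficient matrix A = [[16, 4], [-40, -8]].
Characteristic polynomial det(A - λI) = λ^2 - 8λ + 32 = 0.
Eigenvalues λ = 4 ± 4i (complex conjugate pair).
For λ=4+4i: an eigenvector is (-1,3) - i(0,1) = (-1, 3 - i).
A real fundamental pair from Re and Im of e^((4+4i)t)v: X_1 = e^(4t)(cos(4t)·(-1,3) + sin(4t)·(0,1)), X_2 = e^(4t)(sin(4t)·(-1,3) - cos(4t)·(0,1)).
General solution: K_1X_1 + K_2X_2.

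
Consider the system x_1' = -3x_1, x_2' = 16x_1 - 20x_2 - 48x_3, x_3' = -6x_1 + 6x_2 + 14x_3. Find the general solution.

Coefficient matrix A = [[-3, 0, 0], [16, -20, -48], [-6, 6, 14]].
det(A - λI) = 0 gives eigenvalues λ = -3, -4, -2.
For λ=-3: eigenvector (1,-16,6).
For λ=-4: eigenvector (0,3,-1).
For λ=-2: eigenvector (0,-8,3).
General solution: C_1e^(-3t)(1,-16,6) + C_2e^(-4t)(0,3,-1) + C_3e^(-2t)(0,-8,3).

x_1(t) = C_1e^(-3t), x_2(t) = -16C_1e^(-3t) + 3C_2e^(-4t) - 8C_3e^(-2t), x_3(t) = 6C_1e^(-3t) - C_2e^(-4t) + 3C_3e^(-2t)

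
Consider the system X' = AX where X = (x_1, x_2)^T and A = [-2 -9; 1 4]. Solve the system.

Coefficient matrix A = [[-2, -9], [1, 4]].
Characteristic polynomial det(A - λI) = λ^2 - 2λ + 1 = 0.
Single eigenvalue λ = 1 with algebraic multiplicity 2.
Eigenvector v = (3,-1); generalized eigenvector w with (A-λI)w=v is (2,-1).
General solution: e^(t)[C_1·v + C_2·(t·v + w)].

x_1(t) = 3C_1e^(t) + 3C_2te^(t) + 2C_2e^(t), x_2(t) = -C_1e^(t) - C_2te^(t) - C_2e^(t)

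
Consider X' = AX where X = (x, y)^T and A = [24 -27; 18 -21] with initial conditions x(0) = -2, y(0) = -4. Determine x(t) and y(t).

x(t) = 6e^(6t) - 8e^(-3t), y(t) = 4e^(6t) - 8e^(-3t)

Coefficient matrix A = [[24, -27], [18, -21]].
Characteristic polynomial det(A - λI) = λ^2 - 3λ - 18 = 0.
Eigenvalues λ = -3, 6.
For λ=-3: (A-λI) row 1 is [27, -27], so an eigenvector is (-1, -1).
For λ=6: (A-λI) row 1 is [18, -27], so an eigenvector is (3, 2).
General solution: c_1e^(-3t)(-1,-1) + c_2e^(6t)(3,2).
Applying x(0)=-2, y(0)=-4 gives c_1=8, c_2=2.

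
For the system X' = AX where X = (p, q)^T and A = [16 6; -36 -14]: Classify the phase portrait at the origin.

A = [[16,6],[-36,-14]]; det(A-λI) = λ^2 - 2λ - 8.
λ = -2, 4: opposite signs.

saddle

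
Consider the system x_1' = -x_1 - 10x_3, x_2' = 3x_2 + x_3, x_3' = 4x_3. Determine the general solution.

Coefficient matrix A = [[-1, 0, -10], [0, 3, 1], [0, 0, 4]].
det(A - λI) = 0 gives eigenvalues λ = 3, -1, 4.
For λ=3: eigenvector (0,1,0).
For λ=-1: eigenvector (1,0,0).
For λ=4: eigenvector (-2,1,1).
General solution: C_1e^(3t)(0,1,0) + C_2e^(-t)(1,0,0) + C_3e^(4t)(-2,1,1).

x_1(t) = C_2e^(-t) - 2C_3e^(4t), x_2(t) = C_1e^(3t) + C_3e^(4t), x_3(t) = C_3e^(4t)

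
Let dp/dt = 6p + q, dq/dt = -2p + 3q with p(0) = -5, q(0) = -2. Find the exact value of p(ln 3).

-2349

A = [[6,1],[-2,3]]; eigenvalues λ = 5, 4.
Eigenvectors: (-1,1) for λ=5, (-1,2) for λ=4.
From the initial condition, c_1 = 12, c_2 = -7.
p(ln 3) = (12)(3^5)(-1) + (-7)(3^4)(-1) = -2349.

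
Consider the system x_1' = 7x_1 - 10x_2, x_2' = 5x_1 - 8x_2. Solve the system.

x_1(t) = 2K_1e^(2t) - K_2e^(-3t), x_2(t) = K_1e^(2t) - K_2e^(-3t)

Coefficient matrix A = [[7, -10], [5, -8]].
Characteristic polynomial det(A - λI) = λ^2 + λ - 6 = 0.
Eigenvalues λ = 2, -3.
For λ=2: (A-λI) row 1 is [5, -10], so an eigenvector is (2, 1).
For λ=-3: (A-λI) row 1 is [10, -10], so an eigenvector is (-1, -1).
General solution: K_1e^(2t)(2,1) + K_2e^(-3t)(-1,-1).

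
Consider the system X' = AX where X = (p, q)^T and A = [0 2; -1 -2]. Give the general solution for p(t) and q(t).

Coefficient matrix A = [[0, 2], [-1, -2]].
Characteristic polynomial det(A - λI) = λ^2 + 2λ + 2 = 0.
Eigenvalues λ = -1 ± i (complex conjugate pair).
For λ=-1+i: an eigenvector is (-1,1) - i(1,0) = (-1 - i, 1).
A real fundamental pair from Re and Im of e^((-1+i)t)v: X_1 = e^(-t)(cos(t)·(-1,1) + sin(t)·(1,0)), X_2 = e^(-t)(sin(t)·(-1,1) - cos(t)·(1,0)).
General solution: C_1X_1 + C_2X_2.

p(t) = C_1e^(-t)sin(t) - C_1e^(-t)cos(t) - C_2e^(-t)sin(t) - C_2e^(-t)cos(t), q(t) = C_1e^(-t)cos(t) + C_2e^(-t)sin(t)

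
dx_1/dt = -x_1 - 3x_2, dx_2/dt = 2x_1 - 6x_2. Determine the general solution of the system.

Coefficient matrix A = [[-1, -3], [2, -6]].
Characteristic polynomial det(A - λI) = λ^2 + 7λ + 12 = 0.
Eigenvalues λ = -4, -3.
For λ=-4: (A-λI) row 1 is [3, -3], so an eigenvector is (-1, -1).
For λ=-3: (A-λI) row 1 is [2, -3], so an eigenvector is (3, 2).
General solution: c_1e^(-4t)(-1,-1) + c_2e^(-3t)(3,2).

x_1(t) = -c_1e^(-4t) + 3c_2e^(-3t), x_2(t) = -c_1e^(-4t) + 2c_2e^(-3t)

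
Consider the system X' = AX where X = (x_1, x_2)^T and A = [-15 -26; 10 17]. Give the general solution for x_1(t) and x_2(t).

x_1(t) = 2K_1e^(t)sin(2t) + 3K_1e^(t)cos(2t) + 3K_2e^(t)sin(2t) - 2K_2e^(t)cos(2t), x_2(t) = -K_1e^(t)sin(2t) - 2K_1e^(t)cos(2t) - 2K_2e^(t)sin(2t) + K_2e^(t)cos(2t)

Coefficient matrix A = [[-15, -26], [10, 17]].
Characteristic polynomial det(A - λI) = λ^2 - 2λ + 5 = 0.
Eigenvalues λ = 1 ± 2i (complex conjugate pair).
For λ=1+2i: an eigenvector is (3,-2) - i(2,-1) = (3 - 2i, -2 + i).
A real fundamental pair from Re and Im of e^((1+2i)t)v: X_1 = e^(t)(cos(2t)·(3,-2) + sin(2t)·(2,-1)), X_2 = e^(t)(sin(2t)·(3,-2) - cos(2t)·(2,-1)).
General solution: K_1X_1 + K_2X_2.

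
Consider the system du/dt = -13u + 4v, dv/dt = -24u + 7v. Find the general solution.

u(t) = c_1e^(-t) - c_2e^(-5t), v(t) = 3c_1e^(-t) - 2c_2e^(-5t)

Coefficient matrix A = [[-13, 4], [-24, 7]].
Characteristic polynomial det(A - λI) = λ^2 + 6λ + 5 = 0.
Eigenvalues λ = -1, -5.
For λ=-1: (A-λI) row 1 is [-12, 4], so an eigenvector is (1, 3).
For λ=-5: (A-λI) row 1 is [-8, 4], so an eigenvector is (-1, -2).
General solution: c_1e^(-t)(1,3) + c_2e^(-5t)(-1,-2).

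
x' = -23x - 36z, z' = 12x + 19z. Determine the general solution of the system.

Coefficient matrix A = [[-23, -36], [12, 19]].
Characteristic polynomial det(A - λI) = λ^2 + 4λ - 5 = 0.
Eigenvalues λ = -5, 1.
For λ=-5: (A-λI) row 1 is [-18, -36], so an eigenvector is (-2, 1).
For λ=1: (A-λI) row 1 is [-24, -36], so an eigenvector is (3, -2).
General solution: c_1e^(-5t)(-2,1) + c_2e^(t)(3,-2).

x(t) = -2c_1e^(-5t) + 3c_2e^(t), z(t) = c_1e^(-5t) - 2c_2e^(t)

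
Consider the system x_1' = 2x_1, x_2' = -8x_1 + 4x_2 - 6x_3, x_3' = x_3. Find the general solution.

x_1(t) = C_3e^(2t), x_2(t) = 2C_1e^(t) + C_2e^(4t) + 4C_3e^(2t), x_3(t) = C_1e^(t)

Coefficient matrix A = [[2, 0, 0], [-8, 4, -6], [0, 0, 1]].
det(A - λI) = 0 gives eigenvalues λ = 1, 4, 2.
For λ=1: eigenvector (0,2,1).
For λ=4: eigenvector (0,1,0).
For λ=2: eigenvector (1,4,0).
General solution: C_1e^(t)(0,2,1) + C_2e^(4t)(0,1,0) + C_3e^(2t)(1,4,0).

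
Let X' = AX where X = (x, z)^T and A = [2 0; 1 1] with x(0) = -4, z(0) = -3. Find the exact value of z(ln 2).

-14

A = [[2,0],[1,1]]; eigenvalues λ = 1, 2.
Eigenvectors: (0,-1) for λ=1, (1,1) for λ=2.
From the initial condition, c_1 = -1, c_2 = -4.
z(ln 2) = (-1)(2^1)(-1) + (-4)(2^2)(1) = -14.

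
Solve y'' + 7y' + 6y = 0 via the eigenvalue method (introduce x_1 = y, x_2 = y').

Let x_1 = y, x_2 = y'. Then x_1' = x_2 and x_2' = -6x_1 - 7x_2.
A = [[0,1],[-6,-7]]; det(A-λI) = λ^2 + 7λ + 6.
Eigenvalues λ = -1, -6 with eigenvectors (1,-1), (1,-6).

y(t) = C_1e^(-t) + C_2e^(-6t)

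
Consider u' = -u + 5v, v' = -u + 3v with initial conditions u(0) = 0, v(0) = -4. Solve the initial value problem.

Coefficient matrix A = [[-1, 5], [-1, 3]].
Characteristic polynomial det(A - λI) = λ^2 - 2λ + 2 = 0.
Eigenvalues λ = 1 ± i (complex conjugate pair).
For λ=1+i: an eigenvector is (-2,-1) - i(-1,0) = (-2 + i, -1).
A real fundamental pair from Re and Im of e^((1+i)t)v: X_1 = e^(t)(cos(t)·(-2,-1) + sin(t)·(-1,0)), X_2 = e^(t)(sin(t)·(-2,-1) - cos(t)·(-1,0)).
General solution: K_1X_1 + K_2X_2.
Applying u(0)=0, v(0)=-4 gives K_1=4, K_2=8.

u(t) = -20e^(t)sin(t), v(t) = -8e^(t)sin(t) - 4e^(t)cos(t)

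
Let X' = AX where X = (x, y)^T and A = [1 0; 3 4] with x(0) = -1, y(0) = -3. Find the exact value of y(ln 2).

-62

A = [[1,0],[3,4]]; eigenvalues λ = 1, 4.
Eigenvectors: (1,-1) for λ=1, (0,1) for λ=4.
From the initial condition, c_1 = -1, c_2 = -4.
y(ln 2) = (-1)(2^1)(-1) + (-4)(2^4)(1) = -62.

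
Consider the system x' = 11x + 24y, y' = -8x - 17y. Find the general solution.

Coefficient matrix A = [[11, 24], [-8, -17]].
Characteristic polynomial det(A - λI) = λ^2 + 6λ + 5 = 0.
Eigenvalues λ = -1, -5.
For λ=-1: (A-λI) row 1 is [12, 24], so an eigenvector is (-2, 1).
For λ=-5: (A-λI) row 1 is [16, 24], so an eigenvector is (3, -2).
General solution: K_1e^(-t)(-2,1) + K_2e^(-5t)(3,-2).

x(t) = -2K_1e^(-t) + 3K_2e^(-5t), y(t) = K_1e^(-t) - 2K_2e^(-5t)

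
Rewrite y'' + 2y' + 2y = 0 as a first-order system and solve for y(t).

Let x_1 = y, x_2 = y'. Then x_1' = x_2 and x_2' = -2x_1 - 2x_2.
A = [[0,1],[-2,-2]]; det(A-λI) = λ^2 + 2λ + 2.
Eigenvalues λ = -1 ± i.

y(t) = K_1e^(-t)cos(t) + K_2e^(-t)sin(t)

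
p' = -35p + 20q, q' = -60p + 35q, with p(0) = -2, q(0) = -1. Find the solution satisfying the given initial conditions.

Coefficient matrix A = [[-35, 20], [-60, 35]].
Characteristic polynomial det(A - λI) = λ^2 - 25 = 0.
Eigenvalues λ = -5, 5.
For λ=-5: (A-λI) row 1 is [-30, 20], so an eigenvector is (-2, -3).
For λ=5: (A-λI) row 1 is [-40, 20], so an eigenvector is (-1, -2).
General solution: K_1e^(-5t)(-2,-3) + K_2e^(5t)(-1,-2).
Applying p(0)=-2, q(0)=-1 gives K_1=3, K_2=-4.

p(t) = 4e^(5t) - 6e^(-5t), q(t) = 8e^(5t) - 9e^(-5t)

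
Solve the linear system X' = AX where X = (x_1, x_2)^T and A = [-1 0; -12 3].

Coefficient matrix A = [[-1, 0], [-12, 3]].
Characteristic polynomial det(A - λI) = λ^2 - 2λ - 3 = 0.
Eigenvalues λ = 3, -1.
For λ=3: (A-λI) row 1 is [-4, 0], so an eigenvector is (0, 1).
For λ=-1: (A-λI) row 2 is [-12, 4], so an eigenvector is (-1, -3).
General solution: c_1e^(3t)(0,1) + c_2e^(-t)(-1,-3).

x_1(t) = -c_2e^(-t), x_2(t) = c_1e^(3t) - 3c_2e^(-t)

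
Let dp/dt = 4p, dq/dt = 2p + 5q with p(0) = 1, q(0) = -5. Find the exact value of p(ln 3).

81

A = [[4,0],[2,5]]; eigenvalues λ = 4, 5.
Eigenvectors: (-1,2) for λ=4, (0,-1) for λ=5.
From the initial condition, c_1 = -1, c_2 = 3.
p(ln 3) = (-1)(3^4)(-1) + (3)(3^5)(0) = 81.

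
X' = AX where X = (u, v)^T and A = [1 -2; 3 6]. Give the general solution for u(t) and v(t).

u(t) = K_1e^(3t) + 2K_2e^(4t), v(t) = -K_1e^(3t) - 3K_2e^(4t)

Coefficient matrix A = [[1, -2], [3, 6]].
Characteristic polynomial det(A - λI) = λ^2 - 7λ + 12 = 0.
Eigenvalues λ = 3, 4.
For λ=3: (A-λI) row 1 is [-2, -2], so an eigenvector is (1, -1).
For λ=4: (A-λI) row 1 is [-3, -2], so an eigenvector is (2, -3).
General solution: K_1e^(3t)(1,-1) + K_2e^(4t)(2,-3).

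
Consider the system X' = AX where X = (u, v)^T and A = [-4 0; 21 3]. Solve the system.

u(t) = -K_1e^(-4t), v(t) = 3K_1e^(-4t) - K_2e^(3t)

Coefficient matrix A = [[-4, 0], [21, 3]].
Characteristic polynomial det(A - λI) = λ^2 + λ - 12 = 0.
Eigenvalues λ = -4, 3.
For λ=-4: (A-λI) row 2 is [21, 7], so an eigenvector is (-1, 3).
For λ=3: (A-λI) row 1 is [-7, 0], so an eigenvector is (0, -1).
General solution: K_1e^(-4t)(-1,3) + K_2e^(3t)(0,-1).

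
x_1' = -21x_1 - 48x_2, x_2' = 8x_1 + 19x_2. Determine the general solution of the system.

x_1(t) = -2K_1e^(3t) - 3K_2e^(-5t), x_2(t) = K_1e^(3t) + K_2e^(-5t)

Coefficient matrix A = [[-21, -48], [8, 19]].
Characteristic polynomial det(A - λI) = λ^2 + 2λ - 15 = 0.
Eigenvalues λ = 3, -5.
For λ=3: (A-λI) row 1 is [-24, -48], so an eigenvector is (-2, 1).
For λ=-5: (A-λI) row 1 is [-16, -48], so an eigenvector is (-3, 1).
General solution: K_1e^(3t)(-2,1) + K_2e^(-5t)(-3,1).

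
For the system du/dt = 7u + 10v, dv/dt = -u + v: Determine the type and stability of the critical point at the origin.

A = [[7,10],[-1,1]]; det(A-λI) = λ^2 - 8λ + 17.
λ = 4 ± i: positive real part.

unstable spiral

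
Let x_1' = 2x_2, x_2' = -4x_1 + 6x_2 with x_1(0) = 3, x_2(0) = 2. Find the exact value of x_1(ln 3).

-45

A = [[0,2],[-4,6]]; eigenvalues λ = 4, 2.
Eigenvectors: (1,2) for λ=4, (-1,-1) for λ=2.
From the initial condition, c_1 = -1, c_2 = -4.
x_1(ln 3) = (-1)(3^4)(1) + (-4)(3^2)(-1) = -45.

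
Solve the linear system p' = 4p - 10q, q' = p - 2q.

Coefficient matrix A = [[4, -10], [1, -2]].
Characteristic polynomial det(A - λI) = λ^2 - 2λ + 2 = 0.
Eigenvalues λ = 1 ± i (complex conjugate pair).
For λ=1+i: an eigenvector is (3,1) - i(-1,0) = (3 + i, 1).
A real fundamental pair from Re and Im of e^((1+i)t)v: X_1 = e^(t)(cos(t)·(3,1) + sin(t)·(-1,0)), X_2 = e^(t)(sin(t)·(3,1) - cos(t)·(-1,0)).
General solution: c_1X_1 + c_2X_2.

p(t) = -c_1e^(t)sin(t) + 3c_1e^(t)cos(t) + 3c_2e^(t)sin(t) + c_2e^(t)cos(t), q(t) = c_1e^(t)cos(t) + c_2e^(t)sin(t)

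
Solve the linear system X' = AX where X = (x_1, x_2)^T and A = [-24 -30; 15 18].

x_1(t) = -c_1e^(-3t)sin(3t) + 3c_1e^(-3t)cos(3t) + 3c_2e^(-3t)sin(3t) + c_2e^(-3t)cos(3t), x_2(t) = c_1e^(-3t)sin(3t) - 2c_1e^(-3t)cos(3t) - 2c_2e^(-3t)sin(3t) - c_2e^(-3t)cos(3t)

Coefficient matrix A = [[-24, -30], [15, 18]].
Characteristic polynomial det(A - λI) = λ^2 + 6λ + 18 = 0.
Eigenvalues λ = -3 ± 3i (complex conjugate pair).
For λ=-3+3i: an eigenvector is (3,-2) - i(-1,1) = (3 + i, -2 - i).
A real fundamental pair from Re and Im of e^((-3+3i)t)v: X_1 = e^(-3t)(cos(3t)·(3,-2) + sin(3t)·(-1,1)), X_2 = e^(-3t)(sin(3t)·(3,-2) - cos(3t)·(-1,1)).
General solution: c_1X_1 + c_2X_2.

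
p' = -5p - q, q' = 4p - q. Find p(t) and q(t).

p(t) = c_1e^(-3t) + c_2te^(-3t) - c_2e^(-3t), q(t) = -2c_1e^(-3t) - 2c_2te^(-3t) + c_2e^(-3t)

Coefficient matrix A = [[-5, -1], [4, -1]].
Characteristic polynomial det(A - λI) = λ^2 + 6λ + 9 = 0.
Single eigenvalue λ = -3 with algebraic multiplicity 2.
Eigenvector v = (1,-2); generalized eigenvector w with (A-λI)w=v is (-1,1).
General solution: e^(-3t)[c_1·v + c_2·(t·v + w)].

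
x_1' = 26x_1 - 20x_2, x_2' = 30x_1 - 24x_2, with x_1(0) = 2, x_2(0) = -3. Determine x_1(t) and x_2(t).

x_1(t) = 12e^(6t) - 10e^(-4t), x_2(t) = 12e^(6t) - 15e^(-4t)

Coefficient matrix A = [[26, -20], [30, -24]].
Characteristic polynomial det(A - λI) = λ^2 - 2λ - 24 = 0.
Eigenvalues λ = 6, -4.
For λ=6: (A-λI) row 1 is [20, -20], so an eigenvector is (-1, -1).
For λ=-4: (A-λI) row 1 is [30, -20], so an eigenvector is (-2, -3).
General solution: K_1e^(6t)(-1,-1) + K_2e^(-4t)(-2,-3).
Applying x_1(0)=2, x_2(0)=-3 gives K_1=-12, K_2=5.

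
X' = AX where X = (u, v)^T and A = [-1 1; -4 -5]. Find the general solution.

u(t) = K_1e^(-3t) + K_2te^(-3t) + 2K_2e^(-3t), v(t) = -2K_1e^(-3t) - 2K_2te^(-3t) - 3K_2e^(-3t)

Coefficient matrix A = [[-1, 1], [-4, -5]].
Characteristic polynomial det(A - λI) = λ^2 + 6λ + 9 = 0.
Single eigenvalue λ = -3 with algebraic multiplicity 2.
Eigenvector v = (1,-2); generalized eigenvector w with (A-λI)w=v is (2,-3).
General solution: e^(-3t)[K_1·v + K_2·(t·v + w)].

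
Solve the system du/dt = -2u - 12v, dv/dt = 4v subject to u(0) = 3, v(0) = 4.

u(t) = -8e^(4t) + 11e^(-2t), v(t) = 4e^(4t)

Coefficient matrix A = [[-2, -12], [0, 4]].
Characteristic polynomial det(A - λI) = λ^2 - 2λ - 8 = 0.
Eigenvalues λ = 4, -2.
For λ=4: (A-λI) row 1 is [-6, -12], so an eigenvector is (2, -1).
For λ=-2: (A-λI) row 1 is [0, -12], so an eigenvector is (1, 0).
General solution: C_1e^(4t)(2,-1) + C_2e^(-2t)(1,0).
Applying u(0)=3, v(0)=4 gives C_1=-4, C_2=11.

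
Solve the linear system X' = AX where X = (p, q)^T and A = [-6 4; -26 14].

p(t) = -K_1e^(4t)sin(2t) + K_1e^(4t)cos(2t) + K_2e^(4t)sin(2t) + K_2e^(4t)cos(2t), q(t) = -3K_1e^(4t)sin(2t) + 2K_1e^(4t)cos(2t) + 2K_2e^(4t)sin(2t) + 3K_2e^(4t)cos(2t)

Coefficient matrix A = [[-6, 4], [-26, 14]].
Characteristic polynomial det(A - λI) = λ^2 - 8λ + 20 = 0.
Eigenvalues λ = 4 ± 2i (complex conjugate pair).
For λ=4+2i: an eigenvector is (1,2) - i(-1,-3) = (1 + i, 2 + 3i).
A real fundamental pair from Re and Im of e^((4+2i)t)v: X_1 = e^(4t)(cos(2t)·(1,2) + sin(2t)·(-1,-3)), X_2 = e^(4t)(sin(2t)·(1,2) - cos(2t)·(-1,-3)).
General solution: K_1X_1 + K_2X_2.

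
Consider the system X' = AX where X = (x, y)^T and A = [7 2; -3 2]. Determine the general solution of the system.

x(t) = -2c_1e^(4t) - c_2e^(5t), y(t) = 3c_1e^(4t) + c_2e^(5t)

Coefficient matrix A = [[7, 2], [-3, 2]].
Characteristic polynomial det(A - λI) = λ^2 - 9λ + 20 = 0.
Eigenvalues λ = 4, 5.
For λ=4: (A-λI) row 1 is [3, 2], so an eigenvector is (-2, 3).
For λ=5: (A-λI) row 1 is [2, 2], so an eigenvector is (-1, 1).
General solution: c_1e^(4t)(-2,3) + c_2e^(5t)(-1,1).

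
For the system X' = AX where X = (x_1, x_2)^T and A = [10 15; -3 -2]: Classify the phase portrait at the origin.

unstable spiral

A = [[10,15],[-3,-2]]; det(A-λI) = λ^2 - 8λ + 25.
λ = 4 ± 3i: positive real part.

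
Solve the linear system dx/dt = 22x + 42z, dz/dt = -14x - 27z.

Coefficient matrix A = [[22, 42], [-14, -27]].
Characteristic polynomial det(A - λI) = λ^2 + 5λ - 6 = 0.
Eigenvalues λ = 1, -6.
For λ=1: (A-λI) row 1 is [21, 42], so an eigenvector is (2, -1).
For λ=-6: (A-λI) row 1 is [28, 42], so an eigenvector is (3, -2).
General solution: C_1e^(t)(2,-1) + C_2e^(-6t)(3,-2).

x(t) = 2C_1e^(t) + 3C_2e^(-6t), z(t) = -C_1e^(t) - 2C_2e^(-6t)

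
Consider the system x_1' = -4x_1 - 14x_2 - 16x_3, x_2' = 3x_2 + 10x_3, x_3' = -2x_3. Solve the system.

x_1(t) = C_1e^(-4t) - 2C_2e^(3t) + 6C_3e^(-2t), x_2(t) = C_2e^(3t) - 2C_3e^(-2t), x_3(t) = C_3e^(-2t)

Coefficient matrix A = [[-4, -14, -16], [0, 3, 10], [0, 0, -2]].
det(A - λI) = 0 gives eigenvalues λ = -4, 3, -2.
For λ=-4: eigenvector (1,0,0).
For λ=3: eigenvector (-2,1,0).
For λ=-2: eigenvector (6,-2,1).
General solution: C_1e^(-4t)(1,0,0) + C_2e^(3t)(-2,1,0) + C_3e^(-2t)(6,-2,1).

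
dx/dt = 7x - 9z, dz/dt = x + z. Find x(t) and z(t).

x(t) = -3K_1e^(4t) - 3K_2te^(4t) - K_2e^(4t), z(t) = -K_1e^(4t) - K_2te^(4t)

Coefficient matrix A = [[7, -9], [1, 1]].
Characteristic polynomial det(A - λI) = λ^2 - 8λ + 16 = 0.
Single eigenvalue λ = 4 with algebraic multiplicity 2.
Eigenvector v = (-3,-1); generalized eigenvector w with (A-λI)w=v is (-1,0).
General solution: e^(4t)[K_1·v + K_2·(t·v + w)].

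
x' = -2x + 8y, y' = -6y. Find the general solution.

x(t) = c_1e^(-2t) - 2c_2e^(-6t), y(t) = c_2e^(-6t)

Coefficient matrix A = [[-2, 8], [0, -6]].
Characteristic polynomial det(A - λI) = λ^2 + 8λ + 12 = 0.
Eigenvalues λ = -2, -6.
For λ=-2: (A-λI) row 1 is [0, 8], so an eigenvector is (1, 0).
For λ=-6: (A-λI) row 1 is [4, 8], so an eigenvector is (-2, 1).
General solution: c_1e^(-2t)(1,0) + c_2e^(-6t)(-2,1).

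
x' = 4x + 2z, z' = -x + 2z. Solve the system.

x(t) = -c_1e^(3t)sin(t) + c_1e^(3t)cos(t) + c_2e^(3t)sin(t) + c_2e^(3t)cos(t), z(t) = -c_1e^(3t)cos(t) - c_2e^(3t)sin(t)

Coefficient matrix A = [[4, 2], [-1, 2]].
Characteristic polynomial det(A - λI) = λ^2 - 6λ + 10 = 0.
Eigenvalues λ = 3 ± i (complex conjugate pair).
For λ=3+i: an eigenvector is (1,-1) - i(-1,0) = (1 + i, -1).
A real fundamental pair from Re and Im of e^((3+i)t)v: X_1 = e^(3t)(cos(t)·(1,-1) + sin(t)·(-1,0)), X_2 = e^(3t)(sin(t)·(1,-1) - cos(t)·(-1,0)).
General solution: c_1X_1 + c_2X_2.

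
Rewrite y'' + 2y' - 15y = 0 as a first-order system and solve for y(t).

Let x_1 = y, x_2 = y'. Then x_1' = x_2 and x_2' = 15x_1 - 2x_2.
A = [[0,1],[15,-2]]; det(A-λI) = λ^2 + 2λ - 15.
Eigenvalues λ = -5, 3 with eigenvectors (1,-5), (1,3).

y(t) = C_1e^(-5t) + C_2e^(3t)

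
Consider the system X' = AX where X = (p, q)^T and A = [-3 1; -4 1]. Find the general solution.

p(t) = c_1e^(-t) + c_2te^(-t), q(t) = 2c_1e^(-t) + 2c_2te^(-t) + c_2e^(-t)

Coefficient matrix A = [[-3, 1], [-4, 1]].
Characteristic polynomial det(A - λI) = λ^2 + 2λ + 1 = 0.
Single eigenvalue λ = -1 with algebraic multiplicity 2.
Eigenvector v = (1,2); generalized eigenvector w with (A-λI)w=v is (0,1).
General solution: e^(-t)[c_1·v + c_2·(t·v + w)].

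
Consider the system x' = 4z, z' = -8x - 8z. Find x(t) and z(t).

Coefficient matrix A = [[0, 4], [-8, -8]].
Characteristic polynomial det(A - λI) = λ^2 + 8λ + 32 = 0.
Eigenvalues λ = -4 ± 4i (complex conjugate pair).
For λ=-4+4i: an eigenvector is (-1,1) - i(0,1) = (-1, 1 - i).
A real fundamental pair from Re and Im of e^((-4+4i)t)v: X_1 = e^(-4t)(cos(4t)·(-1,1) + sin(4t)·(0,1)), X_2 = e^(-4t)(sin(4t)·(-1,1) - cos(4t)·(0,1)).
General solution: K_1X_1 + K_2X_2.

x(t) = -K_1e^(-4t)cos(4t) - K_2e^(-4t)sin(4t), z(t) = K_1e^(-4t)sin(4t) + K_1e^(-4t)cos(4t) + K_2e^(-4t)sin(4t) - K_2e^(-4t)cos(4t)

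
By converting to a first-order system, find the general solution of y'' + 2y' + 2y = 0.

y(t) = K_1e^(-t)cos(t) + K_2e^(-t)sin(t)

Let x_1 = y, x_2 = y'. Then x_1' = x_2 and x_2' = -2x_1 - 2x_2.
A = [[0,1],[-2,-2]]; det(A-λI) = λ^2 + 2λ + 2.
Eigenvalues λ = -1 ± i.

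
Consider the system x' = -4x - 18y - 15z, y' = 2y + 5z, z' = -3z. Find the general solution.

Coefficient matrix A = [[-4, -18, -15], [0, 2, 5], [0, 0, -3]].
det(A - λI) = 0 gives eigenvalues λ = -4, -3, 2.
For λ=-4: eigenvector (1,0,0).
For λ=-3: eigenvector (-3,1,-1).
For λ=2: eigenvector (-3,1,0).
General solution: C_1e^(-4t)(1,0,0) + C_2e^(-3t)(-3,1,-1) + C_3e^(2t)(-3,1,0).

x(t) = C_1e^(-4t) - 3C_2e^(-3t) - 3C_3e^(2t), y(t) = C_2e^(-3t) + C_3e^(2t), z(t) = -C_2e^(-3t)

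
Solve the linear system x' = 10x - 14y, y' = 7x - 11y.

x(t) = c_1e^(-4t) - 2c_2e^(3t), y(t) = c_1e^(-4t) - c_2e^(3t)

Coefficient matrix A = [[10, -14], [7, -11]].
Characteristic polynomial det(A - λI) = λ^2 + λ - 12 = 0.
Eigenvalues λ = -4, 3.
For λ=-4: (A-λI) row 1 is [14, -14], so an eigenvector is (1, 1).
For λ=3: (A-λI) row 1 is [7, -14], so an eigenvector is (-2, -1).
General solution: c_1e^(-4t)(1,1) + c_2e^(3t)(-2,-1).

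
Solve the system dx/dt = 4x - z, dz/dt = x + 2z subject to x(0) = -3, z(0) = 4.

Coefficient matrix A = [[4, -1], [1, 2]].
Characteristic polynomial det(A - λI) = λ^2 - 6λ + 9 = 0.
Single eigenvalue λ = 3 with algebraic multiplicity 2.
Eigenvector v = (-1,-1); generalized eigenvector w with (A-λI)w=v is (1,2).
General solution: e^(3t)[K_1·v + K_2·(t·v + w)].
Applying x(0)=-3, z(0)=4 gives K_1=10, K_2=7.

x(t) = -7te^(3t) - 3e^(3t), z(t) = -7te^(3t) + 4e^(3t)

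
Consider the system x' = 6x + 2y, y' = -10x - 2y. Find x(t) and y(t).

x(t) = K_1e^(2t)sin(2t) - K_2e^(2t)cos(2t), y(t) = -2K_1e^(2t)sin(2t) + K_1e^(2t)cos(2t) + K_2e^(2t)sin(2t) + 2K_2e^(2t)cos(2t)

Coefficient matrix A = [[6, 2], [-10, -2]].
Characteristic polynomial det(A - λI) = λ^2 - 4λ + 8 = 0.
Eigenvalues λ = 2 ± 2i (complex conjugate pair).
For λ=2+2i: an eigenvector is (0,1) - i(1,-2) = (0 - i, 1 + 2i).
A real fundamental pair from Re and Im of e^((2+2i)t)v: X_1 = e^(2t)(cos(2t)·(0,1) + sin(2t)·(1,-2)), X_2 = e^(2t)(sin(2t)·(0,1) - cos(2t)·(1,-2)).
General solution: K_1X_1 + K_2X_2.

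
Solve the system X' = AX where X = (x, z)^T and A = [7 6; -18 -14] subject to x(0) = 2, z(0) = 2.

Coefficient matrix A = [[7, 6], [-18, -14]].
Characteristic polynomial det(A - λI) = λ^2 + 7λ + 10 = 0.
Eigenvalues λ = -2, -5.
For λ=-2: (A-λI) row 1 is [9, 6], so an eigenvector is (-2, 3).
For λ=-5: (A-λI) row 1 is [12, 6], so an eigenvector is (1, -2).
General solution: C_1e^(-2t)(-2,3) + C_2e^(-5t)(1,-2).
Applying x(0)=2, z(0)=2 gives C_1=-6, C_2=-10.

x(t) = 12e^(-2t) - 10e^(-5t), z(t) = -18e^(-2t) + 20e^(-5t)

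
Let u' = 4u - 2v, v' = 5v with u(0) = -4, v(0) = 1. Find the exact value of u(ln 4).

A = [[4,-2],[0,5]]; eigenvalues λ = 5, 4.
Eigenvectors: (2,-1) for λ=5, (1,0) for λ=4.
From the initial condition, c_1 = -1, c_2 = -2.
u(ln 4) = (-1)(4^5)(2) + (-2)(4^4)(1) = -2560.

-2560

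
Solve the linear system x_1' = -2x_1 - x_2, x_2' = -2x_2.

Coefficient matrix A = [[-2, -1], [0, -2]].
Characteristic polynomial det(A - λI) = λ^2 + 4λ + 4 = 0.
Single eigenvalue λ = -2 with algebraic multiplicity 2.
Eigenvector v = (-1,0); generalized eigenvector w with (A-λI)w=v is (2,1).
General solution: e^(-2t)[C_1·v + C_2·(t·v + w)].

x_1(t) = -C_1e^(-2t) - C_2te^(-2t) + 2C_2e^(-2t), x_2(t) = C_2e^(-2t)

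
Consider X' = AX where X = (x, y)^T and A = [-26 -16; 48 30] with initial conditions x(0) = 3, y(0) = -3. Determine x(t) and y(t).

x(t) = -3e^(6t) + 6e^(-2t), y(t) = 6e^(6t) - 9e^(-2t)

Coefficient matrix A = [[-26, -16], [48, 30]].
Characteristic polynomial det(A - λI) = λ^2 - 4λ - 12 = 0.
Eigenvalues λ = -2, 6.
For λ=-2: (A-λI) row 1 is [-24, -16], so an eigenvector is (2, -3).
For λ=6: (A-λI) row 1 is [-32, -16], so an eigenvector is (-1, 2).
General solution: K_1e^(-2t)(2,-3) + K_2e^(6t)(-1,2).
Applying x(0)=3, y(0)=-3 gives K_1=3, K_2=3.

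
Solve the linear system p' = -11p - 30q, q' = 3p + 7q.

p(t) = c_1e^(-2t)sin(3t) + 3c_1e^(-2t)cos(3t) + 3c_2e^(-2t)sin(3t) - c_2e^(-2t)cos(3t), q(t) = -c_1e^(-2t)cos(3t) - c_2e^(-2t)sin(3t)

Coefficient matrix A = [[-11, -30], [3, 7]].
Characteristic polynomial det(A - λI) = λ^2 + 4λ + 13 = 0.
Eigenvalues λ = -2 ± 3i (complex conjugate pair).
For λ=-2+3i: an eigenvector is (3,-1) - i(1,0) = (3 - i, -1).
A real fundamental pair from Re and Im of e^((-2+3i)t)v: X_1 = e^(-2t)(cos(3t)·(3,-1) + sin(3t)·(1,0)), X_2 = e^(-2t)(sin(3t)·(3,-1) - cos(3t)·(1,0)).
General solution: c_1X_1 + c_2X_2.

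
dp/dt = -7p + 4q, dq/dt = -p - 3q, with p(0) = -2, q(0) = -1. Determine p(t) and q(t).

Coefficient matrix A = [[-7, 4], [-1, -3]].
Characteristic polynomial det(A - λI) = λ^2 + 10λ + 25 = 0.
Single eigenvalue λ = -5 with algebraic multiplicity 2.
Eigenvector v = (-2,-1); generalized eigenvector w with (A-λI)w=v is (-3,-2).
General solution: e^(-5t)[c_1·v + c_2·(t·v + w)].
Applying p(0)=-2, q(0)=-1 gives c_1=1, c_2=0.

p(t) = -2e^(-5t), q(t) = -e^(-5t)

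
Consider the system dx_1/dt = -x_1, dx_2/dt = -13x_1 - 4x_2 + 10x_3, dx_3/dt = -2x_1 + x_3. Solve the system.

x_1(t) = c_1e^(-t), x_2(t) = -c_1e^(-t) + c_2e^(-4t) + 2c_3e^(t), x_3(t) = c_1e^(-t) + c_3e^(t)

Coefficient matrix A = [[-1, 0, 0], [-13, -4, 10], [-2, 0, 1]].
det(A - λI) = 0 gives eigenvalues λ = -1, -4, 1.
For λ=-1: eigenvector (1,-1,1).
For λ=-4: eigenvector (0,1,0).
For λ=1: eigenvector (0,2,1).
General solution: c_1e^(-t)(1,-1,1) + c_2e^(-4t)(0,1,0) + c_3e^(t)(0,2,1).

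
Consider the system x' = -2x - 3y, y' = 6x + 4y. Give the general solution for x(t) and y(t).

x(t) = -K_1e^(t)sin(3t) + K_2e^(t)cos(3t), y(t) = K_1e^(t)sin(3t) + K_1e^(t)cos(3t) + K_2e^(t)sin(3t) - K_2e^(t)cos(3t)

Coefficient matrix A = [[-2, -3], [6, 4]].
Characteristic polynomial det(A - λI) = λ^2 - 2λ + 10 = 0.
Eigenvalues λ = 1 ± 3i (complex conjugate pair).
For λ=1+3i: an eigenvector is (0,1) - i(-1,1) = (0 + i, 1 - i).
A real fundamental pair from Re and Im of e^((1+3i)t)v: X_1 = e^(t)(cos(3t)·(0,1) + sin(3t)·(-1,1)), X_2 = e^(t)(sin(3t)·(0,1) - cos(3t)·(-1,1)).
General solution: K_1X_1 + K_2X_2.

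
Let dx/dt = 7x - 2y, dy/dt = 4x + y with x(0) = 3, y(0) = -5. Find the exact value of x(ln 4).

10752

A = [[7,-2],[4,1]]; eigenvalues λ = 5, 3.
Eigenvectors: (1,1) for λ=5, (1,2) for λ=3.
From the initial condition, c_1 = 11, c_2 = -8.
x(ln 4) = (11)(4^5)(1) + (-8)(4^3)(1) = 10752.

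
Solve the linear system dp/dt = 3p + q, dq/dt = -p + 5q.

Coefficient matrix A = [[3, 1], [-1, 5]].
Characteristic polynomial det(A - λI) = λ^2 - 8λ + 16 = 0.
Single eigenvalue λ = 4 with algebraic multiplicity 2.
Eigenvector v = (1,1); generalized eigenvector w with (A-λI)w=v is (1,2).
General solution: e^(4t)[c_1·v + c_2·(t·v + w)].

p(t) = c_1e^(4t) + c_2te^(4t) + c_2e^(4t), q(t) = c_1e^(4t) + c_2te^(4t) + 2c_2e^(4t)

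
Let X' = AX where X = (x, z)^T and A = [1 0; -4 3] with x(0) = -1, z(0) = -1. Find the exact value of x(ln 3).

A = [[1,0],[-4,3]]; eigenvalues λ = 1, 3.
Eigenvectors: (-1,-2) for λ=1, (0,-1) for λ=3.
From the initial condition, c_1 = 1, c_2 = -1.
x(ln 3) = (1)(3^1)(-1) + (-1)(3^3)(0) = -3.

-3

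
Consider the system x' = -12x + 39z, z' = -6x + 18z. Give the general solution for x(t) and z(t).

Coefficient matrix A = [[-12, 39], [-6, 18]].
Characteristic polynomial det(A - λI) = λ^2 - 6λ + 18 = 0.
Eigenvalues λ = 3 ± 3i (complex conjugate pair).
For λ=3+3i: an eigenvector is (-3,-1) - i(2,1) = (-3 - 2i, -1 - i).
A real fundamental pair from Re and Im of e^((3+3i)t)v: X_1 = e^(3t)(cos(3t)·(-3,-1) + sin(3t)·(2,1)), X_2 = e^(3t)(sin(3t)·(-3,-1) - cos(3t)·(2,1)).
General solution: K_1X_1 + K_2X_2.

x(t) = 2K_1e^(3t)sin(3t) - 3K_1e^(3t)cos(3t) - 3K_2e^(3t)sin(3t) - 2K_2e^(3t)cos(3t), z(t) = K_1e^(3t)sin(3t) - K_1e^(3t)cos(3t) - K_2e^(3t)sin(3t) - K_2e^(3t)cos(3t)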